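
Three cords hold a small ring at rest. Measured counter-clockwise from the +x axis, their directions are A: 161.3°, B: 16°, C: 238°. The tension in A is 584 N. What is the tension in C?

Resolve: ΣF_x = 584 cos 161.3° + T_B cos 16° + T_C cos 238° = 0.
        ΣF_y = 584 sin 161.3° + T_B sin 16° + T_C sin 238° = 0.
The known terms sum to (-553.2, 187.2) N, so 0.9613 T_B − 0.5299 T_C = 553.2 and 0.2756 T_B − 0.8480 T_C = -187.2.
Solving simultaneously: T_B = 849.4 N, T_C = 496.9 N.

T_C ≈ 497 N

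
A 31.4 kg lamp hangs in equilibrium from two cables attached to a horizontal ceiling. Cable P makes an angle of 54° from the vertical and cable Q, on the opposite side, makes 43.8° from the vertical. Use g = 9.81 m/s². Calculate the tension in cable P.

Angles from the horizontal: cable P is 90° − 54° = 36°, cable Q is 90° − 43.8° = 46.2°.
Weight W = 31.4 × 9.81 = 308 N acts straight down.
Horizontal: T_P cos 36° = T_Q cos 46.2°  →  T_Q = 1.169 T_P.
Vertical: T_P sin 36° + T_Q sin 46.2° = 308.
Substituting the horizontal relation into the vertical equation gives 1.431 T_P = 308, so T_P = 215.2 N.

T_P ≈ 215 N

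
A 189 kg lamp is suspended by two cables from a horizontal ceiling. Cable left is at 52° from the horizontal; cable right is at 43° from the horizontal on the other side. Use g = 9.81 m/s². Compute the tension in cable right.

Weight W = 189 × 9.81 = 1854 N acts straight down.
Horizontal: T_left cos 52° = T_right cos 43°  →  T_left = 1.188 T_right.
Vertical: T_left sin 52° + T_right sin 43° = 1854.
Substituting the horizontal relation into the vertical equation gives 1.618 T_right = 1854, so T_right = 1146 N.

T_right ≈ 1150 N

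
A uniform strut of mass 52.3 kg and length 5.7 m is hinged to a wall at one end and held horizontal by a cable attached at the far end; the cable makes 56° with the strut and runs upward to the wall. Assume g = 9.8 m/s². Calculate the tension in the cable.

T ≈ 309 N

Take torques about the hinge: T sin 56° · 5.7 = 52.3×9.8×2.85 = 1460.7 N·m.
So T = 1460.7 / (0.8290 × 5.7) = 309.12 N.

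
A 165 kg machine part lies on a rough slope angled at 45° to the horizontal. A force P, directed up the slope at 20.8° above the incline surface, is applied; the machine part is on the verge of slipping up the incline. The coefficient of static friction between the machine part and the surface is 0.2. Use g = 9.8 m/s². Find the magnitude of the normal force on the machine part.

N ≈ 659 N

On the verge of sliding up the incline, friction equals μN and acts down the slope.
Perpendicular: N + P sin 20.8° = W cos 45° = 1143 N.
Along incline: P cos 20.8° = W sin 45° + μN  with W sin 45° = 1143 N.
Solving the pair for P and N: P = 1364 N, N = 659 N (and f = μN = 131.8 N).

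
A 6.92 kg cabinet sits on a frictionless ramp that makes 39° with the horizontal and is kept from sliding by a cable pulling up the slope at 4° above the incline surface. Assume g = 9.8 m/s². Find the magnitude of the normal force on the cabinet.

Take axes along and perpendicular to the incline. Weight components: W sin 39° = 42.68 N down-slope, W cos 39° = 52.7 N into the surface.
Along incline: T cos 4° = W sin 39° → T = 42.78 N.
Perpendicular: N = W cos 39° − T sin 4° = 49.72 N.

N ≈ 49.7 N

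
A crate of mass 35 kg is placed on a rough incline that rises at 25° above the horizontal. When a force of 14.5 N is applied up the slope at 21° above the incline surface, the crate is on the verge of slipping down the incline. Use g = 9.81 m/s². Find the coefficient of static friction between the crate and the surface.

μ ≈ 0.430

On the verge of sliding down the incline, friction is at its maximum μN and acts up the slope.
Perpendicular to incline: N = W cos 25° − P sin 21° = 311.2 − 5.196 = 306 N.
Along incline: P cos 21° + μN = W sin 25° → μ = (W sin 25° − P cos 21°) / N = 0.43.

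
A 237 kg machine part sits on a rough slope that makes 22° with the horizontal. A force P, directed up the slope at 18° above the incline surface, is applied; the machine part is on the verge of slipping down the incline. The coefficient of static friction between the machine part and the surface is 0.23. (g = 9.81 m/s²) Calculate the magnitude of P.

P ≈ 426 N

On the verge of sliding down the incline, friction equals μN and acts up the slope.
Perpendicular: N + P sin 18° = W cos 22° = 2156 N.
Along incline: P cos 18° + μN = W sin 22° with W sin 22° = 870.9 N.
Solving the pair for P and N: P = 426.3 N, N = 2024 N (and f = μN = 465.5 N).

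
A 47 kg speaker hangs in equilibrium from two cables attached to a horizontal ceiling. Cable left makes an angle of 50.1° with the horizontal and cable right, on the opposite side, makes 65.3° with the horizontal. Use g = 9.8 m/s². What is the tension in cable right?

T_right ≈ 327 N

Weight W = 47 × 9.8 = 460.6 N acts straight down.
Horizontal: T_left cos 50.1° = T_right cos 65.3°  →  T_left = 0.6514 T_right.
Vertical: T_left sin 50.1° + T_right sin 65.3° = 460.6.
Substituting the horizontal relation into the vertical equation gives 1.408 T_right = 460.6, so T_right = 327.1 N.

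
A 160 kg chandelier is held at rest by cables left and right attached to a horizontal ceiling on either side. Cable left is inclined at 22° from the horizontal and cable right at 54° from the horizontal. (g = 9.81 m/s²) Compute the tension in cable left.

T_left ≈ 951 N

Weight W = 160 × 9.81 = 1570 N acts straight down.
Horizontal: T_left cos 22° = T_right cos 54°  →  T_right = 1.577 T_left.
Vertical: T_left sin 22° + T_right sin 54° = 1570.
Substituting the horizontal relation into the vertical equation gives 1.651 T_left = 1570, so T_left = 950.8 N.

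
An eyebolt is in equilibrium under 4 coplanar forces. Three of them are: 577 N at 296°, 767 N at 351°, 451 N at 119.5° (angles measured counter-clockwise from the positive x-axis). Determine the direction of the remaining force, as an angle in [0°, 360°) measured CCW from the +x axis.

Sum the known components: ΣF_x = 788.4 N, ΣF_y = -246.1 N.
For equilibrium the remaining force must supply (−ΣF_x, −ΣF_y) = (-788.4, 246.1) N.
Magnitude = √((-788.4)² + (246.1)²) = 825.9 N; direction = atan2(246.1, -788.4) = 162.7°.

θ ≈ 163°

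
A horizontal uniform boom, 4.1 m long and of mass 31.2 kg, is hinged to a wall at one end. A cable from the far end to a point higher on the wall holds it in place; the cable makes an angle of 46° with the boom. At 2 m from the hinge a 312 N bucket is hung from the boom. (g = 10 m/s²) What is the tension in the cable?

T ≈ 428 N

Take torques about the hinge: T sin 46° · 4.1 = 31.2×10×2.05 + 312×2 = 1263.6 N·m.
So T = 1263.6 / (0.7193 × 4.1) = 428.44 N.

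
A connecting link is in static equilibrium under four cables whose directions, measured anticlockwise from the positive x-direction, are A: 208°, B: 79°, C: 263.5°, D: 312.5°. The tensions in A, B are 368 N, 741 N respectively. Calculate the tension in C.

T_C ≈ 317 N

Resolve: ΣF_x = 368 cos 208° + 741 cos 79° + T_C cos 263.5° + T_D cos 312.5° = 0.
        ΣF_y = 368 sin 208° + 741 sin 79° + T_C sin 263.5° + T_D sin 312.5° = 0.
The known terms sum to (-183.5, 554.6) N, so -0.1132 T_C + 0.6756 T_D = 183.5 and -0.9936 T_C − 0.7373 T_D = -554.6.
Solving simultaneously: T_C = 317.2 N, T_D = 324.8 N.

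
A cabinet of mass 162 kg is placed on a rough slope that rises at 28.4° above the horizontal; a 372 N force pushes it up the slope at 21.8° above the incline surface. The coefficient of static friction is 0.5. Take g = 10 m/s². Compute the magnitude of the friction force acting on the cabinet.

Axes along / perpendicular to the incline. W sin 28.4° = 770.5 N down-slope; W cos 28.4° = 1425 N into the surface.
Perpendicular: N = W cos 28.4° − P sin 21.8° = 1425 − 138.1 = 1287 N.
Along incline: P cos 21.8° + f = W sin 28.4° (friction acts up-slope) → f = 770.5 − 345.4 = 425.1 N.
|f| = 425.1 N ≤ μN = 643.4 N, so the cabinet is indeed static.

f ≈ 425 N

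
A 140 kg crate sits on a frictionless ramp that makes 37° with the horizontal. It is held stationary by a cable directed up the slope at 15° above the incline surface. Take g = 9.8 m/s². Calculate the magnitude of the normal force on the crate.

N ≈ 874 N

Take axes along and perpendicular to the incline. Weight components: W sin 37° = 825.7 N down-slope, W cos 37° = 1096 N into the surface.
Along incline: T cos 15° = W sin 37° → T = 854.8 N.
Perpendicular: N = W cos 37° − T sin 15° = 874.5 N.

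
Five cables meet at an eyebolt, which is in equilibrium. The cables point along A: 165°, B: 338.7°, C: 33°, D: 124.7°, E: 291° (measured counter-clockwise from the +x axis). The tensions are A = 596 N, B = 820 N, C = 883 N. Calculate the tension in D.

Resolve: ΣF_x = 596 cos 165° + 820 cos 338.7° + 883 cos 33° + T_D cos 124.7° + T_E cos 291° = 0.
        ΣF_y = 596 sin 165° + 820 sin 338.7° + 883 sin 33° + T_D sin 124.7° + T_E sin 291° = 0.
The known terms sum to (928.8, 337.3) N, so -0.5693 T_D + 0.3584 T_E = -928.8 and 0.8221 T_D − 0.9336 T_E = -337.3.
Solving simultaneously: T_D = 4172 N, T_E = 4035 N.

T_D ≈ 4170 N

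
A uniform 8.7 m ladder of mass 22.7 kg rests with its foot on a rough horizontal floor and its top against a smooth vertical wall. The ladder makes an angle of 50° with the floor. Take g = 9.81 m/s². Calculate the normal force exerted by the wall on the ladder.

N_wall ≈ 93.4 N

Torques about the foot: N_wall · 8.7 sin 50° = 22.7×9.81×4.35 cos 50° → N_wall = 93.428 N.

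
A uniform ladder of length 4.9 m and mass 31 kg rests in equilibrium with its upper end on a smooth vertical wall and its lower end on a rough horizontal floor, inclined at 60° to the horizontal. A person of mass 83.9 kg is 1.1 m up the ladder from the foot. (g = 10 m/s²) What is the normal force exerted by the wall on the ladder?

N_wall ≈ 198 N

Torques about the foot: N_wall · 4.9 sin 60° = 31×10×2.45 cos 60° + 83.9×10×1.1 cos 60° → N_wall = 198.23 N.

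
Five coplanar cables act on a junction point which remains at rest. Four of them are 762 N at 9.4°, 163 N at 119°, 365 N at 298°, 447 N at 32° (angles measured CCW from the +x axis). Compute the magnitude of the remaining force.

Sum the known components: ΣF_x = 1223 N, ΣF_y = 181.6 N.
For equilibrium the remaining force must supply (−ΣF_x, −ΣF_y) = (-1223, -181.6) N.
Magnitude = √((-1223)² + (-181.6)²) = 1237 N; direction = atan2(-181.6, -1223) = 188.4°.

F ≈ 1240 N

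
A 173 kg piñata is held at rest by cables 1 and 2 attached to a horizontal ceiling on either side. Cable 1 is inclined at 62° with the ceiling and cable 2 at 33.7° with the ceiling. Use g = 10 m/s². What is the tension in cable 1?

Weight W = 173 × 10 = 1730 N acts straight down.
Horizontal: T_1 cos 62° = T_2 cos 33.7°  →  T_2 = 0.5643 T_1.
Vertical: T_1 sin 62° + T_2 sin 33.7° = 1730.
Substituting the horizontal relation into the vertical equation gives 1.196 T_1 = 1730, so T_1 = 1446 N.

T_1 ≈ 1450 N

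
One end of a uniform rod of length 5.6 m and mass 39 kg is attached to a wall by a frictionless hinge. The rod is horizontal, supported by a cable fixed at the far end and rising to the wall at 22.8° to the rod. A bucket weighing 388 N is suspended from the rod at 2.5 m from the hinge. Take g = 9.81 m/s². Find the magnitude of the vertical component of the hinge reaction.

Take torques about the hinge: T sin 22.8° · 5.6 = 39×9.81×2.8 + 388×2.5 = 2041.3 N·m.
So T = 2041.3 / (0.3875 × 5.6) = 940.63 N.
ΣF_y = 0: H_y = (39×9.81 + 388) − T sin 22.8° = 770.59 − 364.51 = 406.08 N.

|H_y| ≈ 406 N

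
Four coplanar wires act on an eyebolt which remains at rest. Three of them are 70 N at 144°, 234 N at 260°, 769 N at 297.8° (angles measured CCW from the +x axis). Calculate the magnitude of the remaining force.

F ≈ 908 N

Sum the known components: ΣF_x = 261.4 N, ΣF_y = -869.5 N.
For equilibrium the remaining force must supply (−ΣF_x, −ΣF_y) = (-261.4, 869.5) N.
Magnitude = √((-261.4)² + (869.5)²) = 908 N; direction = atan2(869.5, -261.4) = 106.7°.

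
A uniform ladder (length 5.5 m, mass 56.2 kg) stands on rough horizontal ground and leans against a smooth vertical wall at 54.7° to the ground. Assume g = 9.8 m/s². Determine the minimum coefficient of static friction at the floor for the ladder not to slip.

μ_min ≈ 0.354

ΣF_y = 0: N_floor = 56.2×9.8 = 550.76 N.
Torques about the foot: N_wall · 5.5 sin 54.7° = 56.2×9.8×2.75 cos 54.7° → N_wall = 194.98 N.
ΣF_x = 0: f_floor = N_wall = 194.98 N.
μ_min = f_floor / N_floor = 194.98 / 550.76 = 0.354.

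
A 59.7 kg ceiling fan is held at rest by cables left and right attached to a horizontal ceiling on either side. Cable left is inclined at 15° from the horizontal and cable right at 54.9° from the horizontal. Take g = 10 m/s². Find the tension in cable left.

Weight W = 59.7 × 10 = 597 N acts straight down.
Horizontal: T_left cos 15° = T_right cos 54.9°  →  T_right = 1.68 T_left.
Vertical: T_left sin 15° + T_right sin 54.9° = 597.
Substituting the horizontal relation into the vertical equation gives 1.633 T_left = 597, so T_left = 365.5 N.

T_left ≈ 366 N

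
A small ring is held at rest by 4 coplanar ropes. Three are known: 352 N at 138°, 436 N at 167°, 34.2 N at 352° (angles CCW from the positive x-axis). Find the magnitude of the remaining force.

F ≈ 731 N

Sum the known components: ΣF_x = -652.5 N, ΣF_y = 328.9 N.
For equilibrium the remaining force must supply (−ΣF_x, −ΣF_y) = (652.5, -328.9) N.
Magnitude = √((652.5)² + (-328.9)²) = 730.7 N; direction = atan2(-328.9, 652.5) = 333.3°.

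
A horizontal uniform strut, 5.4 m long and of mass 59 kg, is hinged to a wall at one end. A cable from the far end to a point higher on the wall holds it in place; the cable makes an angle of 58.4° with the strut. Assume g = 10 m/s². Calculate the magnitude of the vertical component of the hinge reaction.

Take torques about the hinge: T sin 58.4° · 5.4 = 59×10×2.7 = 1593 N·m.
So T = 1593 / (0.8517 × 5.4) = 346.36 N.
ΣF_y = 0: H_y = (59×10) − T sin 58.4° = 590 − 295 = 295 N.

|H_y| ≈ 295 N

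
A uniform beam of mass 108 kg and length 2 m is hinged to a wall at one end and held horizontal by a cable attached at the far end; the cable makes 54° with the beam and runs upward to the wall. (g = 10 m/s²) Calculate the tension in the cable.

Take torques about the hinge: T sin 54° · 2 = 108×10×1 = 1080 N·m.
So T = 1080 / (0.8090 × 2) = 667.48 N.

T ≈ 667 N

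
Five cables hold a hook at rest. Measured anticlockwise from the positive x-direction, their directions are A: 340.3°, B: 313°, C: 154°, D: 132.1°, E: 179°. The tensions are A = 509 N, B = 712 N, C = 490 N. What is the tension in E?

Resolve: ΣF_x = 509 cos 340.3° + 712 cos 313° + 490 cos 154° + T_D cos 132.1° + T_E cos 179° = 0.
        ΣF_y = 509 sin 340.3° + 712 sin 313° + 490 sin 154° + T_D sin 132.1° + T_E sin 179° = 0.
The known terms sum to (524.4, -477.5) N, so -0.6704 T_D − 0.9998 T_E = -524.4 and 0.7420 T_D + 0.0175 T_E = 477.5.
Solving simultaneously: T_D = 641.3 N, T_E = 94.43 N.

T_E ≈ 94.4 N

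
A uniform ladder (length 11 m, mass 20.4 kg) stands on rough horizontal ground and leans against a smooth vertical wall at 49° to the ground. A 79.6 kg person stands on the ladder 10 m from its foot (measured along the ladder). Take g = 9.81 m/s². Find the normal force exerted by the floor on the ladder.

N_floor ≈ 981 N

ΣF_y = 0: N_floor = 20.4×9.81 + 79.6×9.81 = 981 N.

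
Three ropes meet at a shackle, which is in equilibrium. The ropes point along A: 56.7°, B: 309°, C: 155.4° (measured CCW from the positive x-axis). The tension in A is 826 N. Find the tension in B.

Resolve: ΣF_x = 826 cos 56.7° + T_B cos 309° + T_C cos 155.4° = 0.
        ΣF_y = 826 sin 56.7° + T_B sin 309° + T_C sin 155.4° = 0.
The known terms sum to (453.5, 690.4) N, so 0.6293 T_B − 0.9092 T_C = -453.5 and -0.7771 T_B + 0.4163 T_C = -690.4.
Solving simultaneously: T_B = 1836 N, T_C = 1770 N.

T_B ≈ 1840 N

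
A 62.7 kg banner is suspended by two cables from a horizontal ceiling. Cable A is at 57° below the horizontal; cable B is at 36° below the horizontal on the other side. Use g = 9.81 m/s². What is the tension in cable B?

Weight W = 62.7 × 9.81 = 615.1 N acts straight down.
Horizontal: T_A cos 57° = T_B cos 36°  →  T_A = 1.485 T_B.
Vertical: T_A sin 57° + T_B sin 36° = 615.1.
Substituting the horizontal relation into the vertical equation gives 1.834 T_B = 615.1, so T_B = 335.5 N.

T_B ≈ 335 N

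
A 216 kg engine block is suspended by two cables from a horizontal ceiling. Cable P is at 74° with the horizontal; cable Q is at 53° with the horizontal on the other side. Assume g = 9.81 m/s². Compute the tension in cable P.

T_P ≈ 1600 N

Weight W = 216 × 9.81 = 2119 N acts straight down.
Horizontal: T_P cos 74° = T_Q cos 53°  →  T_Q = 0.458 T_P.
Vertical: T_P sin 74° + T_Q sin 53° = 2119.
Substituting the horizontal relation into the vertical equation gives 1.327 T_P = 2119, so T_P = 1597 N.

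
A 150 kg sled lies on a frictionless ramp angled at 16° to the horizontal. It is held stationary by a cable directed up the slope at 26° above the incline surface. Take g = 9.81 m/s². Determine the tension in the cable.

Take axes along and perpendicular to the incline. Weight components: W sin 16° = 405.6 N down-slope, W cos 16° = 1414 N into the surface.
Along incline: T cos 26° = W sin 16° → T = 451.3 N.
Perpendicular: N = W cos 16° − T sin 26° = 1217 N.

T ≈ 451 N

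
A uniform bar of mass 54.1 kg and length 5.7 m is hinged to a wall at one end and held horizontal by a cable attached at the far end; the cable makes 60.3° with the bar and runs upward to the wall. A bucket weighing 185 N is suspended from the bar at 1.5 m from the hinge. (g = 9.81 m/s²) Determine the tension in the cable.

Take torques about the hinge: T sin 60.3° · 5.7 = 54.1×9.81×2.85 + 185×1.5 = 1790.1 N·m.
So T = 1790.1 / (0.8686 × 5.7) = 361.54 N.

T ≈ 362 N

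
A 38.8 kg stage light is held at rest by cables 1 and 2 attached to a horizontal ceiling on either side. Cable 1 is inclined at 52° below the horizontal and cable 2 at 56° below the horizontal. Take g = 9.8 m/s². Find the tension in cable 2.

T_2 ≈ 246 N

Weight W = 38.8 × 9.8 = 380.2 N acts straight down.
Horizontal: T_1 cos 52° = T_2 cos 56°  →  T_1 = 0.9083 T_2.
Vertical: T_1 sin 52° + T_2 sin 56° = 380.2.
Substituting the horizontal relation into the vertical equation gives 1.545 T_2 = 380.2, so T_2 = 246.1 N.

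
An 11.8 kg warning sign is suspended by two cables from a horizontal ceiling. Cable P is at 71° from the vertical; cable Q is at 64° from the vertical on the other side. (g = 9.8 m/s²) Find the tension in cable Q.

T_Q ≈ 155 N

Angles from the horizontal: cable P is 90° − 71° = 19°, cable Q is 90° − 64° = 26°.
Weight W = 11.8 × 9.8 = 115.6 N acts straight down.
Horizontal: T_P cos 19° = T_Q cos 26°  →  T_P = 0.9506 T_Q.
Vertical: T_P sin 19° + T_Q sin 26° = 115.6.
Substituting the horizontal relation into the vertical equation gives 0.7479 T_Q = 115.6, so T_Q = 154.6 N.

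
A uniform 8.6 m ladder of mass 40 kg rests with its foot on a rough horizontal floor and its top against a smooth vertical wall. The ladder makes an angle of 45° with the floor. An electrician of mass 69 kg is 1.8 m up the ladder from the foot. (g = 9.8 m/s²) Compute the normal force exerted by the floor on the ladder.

ΣF_y = 0: N_floor = 40×9.8 + 69×9.8 = 1068.2 N.

N_floor ≈ 1070 N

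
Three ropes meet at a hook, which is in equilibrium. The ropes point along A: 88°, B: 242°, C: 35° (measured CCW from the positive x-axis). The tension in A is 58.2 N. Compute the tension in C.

Resolve: ΣF_x = 58.2 cos 88° + T_B cos 242° + T_C cos 35° = 0.
        ΣF_y = 58.2 sin 88° + T_B sin 242° + T_C sin 35° = 0.
The known terms sum to (2.031, 58.16) N, so -0.4695 T_B + 0.8192 T_C = -2.031 and -0.8829 T_B + 0.5736 T_C = -58.16.
Solving simultaneously: T_B = 102.4 N, T_C = 56.20 N.

T_C ≈ 56.2 N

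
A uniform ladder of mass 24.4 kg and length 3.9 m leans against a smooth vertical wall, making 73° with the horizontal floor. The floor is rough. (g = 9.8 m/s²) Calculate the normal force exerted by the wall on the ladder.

N_wall ≈ 36.6 N

Torques about the foot: N_wall · 3.9 sin 73° = 24.4×9.8×1.95 cos 73° → N_wall = 36.553 N.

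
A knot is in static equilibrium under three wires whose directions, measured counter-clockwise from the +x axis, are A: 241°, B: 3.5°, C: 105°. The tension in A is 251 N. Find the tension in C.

Resolve: ΣF_x = 251 cos 241° + T_B cos 3.5° + T_C cos 105° = 0.
        ΣF_y = 251 sin 241° + T_B sin 3.5° + T_C sin 105° = 0.
The known terms sum to (-121.7, -219.5) N, so 0.9981 T_B − 0.2588 T_C = 121.7 and 0.0610 T_B + 0.9659 T_C = 219.5.
Solving simultaneously: T_B = 177.9 N, T_C = 216 N.

T_C ≈ 216 N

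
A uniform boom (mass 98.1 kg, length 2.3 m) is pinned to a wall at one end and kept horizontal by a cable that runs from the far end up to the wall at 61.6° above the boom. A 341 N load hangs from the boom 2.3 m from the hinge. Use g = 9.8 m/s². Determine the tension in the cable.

T ≈ 934 N

Take torques about the hinge: T sin 61.6° · 2.3 = 98.1×9.8×1.15 + 341×2.3 = 1889.9 N·m.
So T = 1889.9 / (0.8796 × 2.3) = 934.11 N.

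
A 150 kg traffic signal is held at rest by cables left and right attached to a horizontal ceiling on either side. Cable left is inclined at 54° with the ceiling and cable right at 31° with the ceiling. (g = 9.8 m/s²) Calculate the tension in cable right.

T_right ≈ 867 N

Weight W = 150 × 9.8 = 1470 N acts straight down.
Horizontal: T_left cos 54° = T_right cos 31°  →  T_left = 1.458 T_right.
Vertical: T_left sin 54° + T_right sin 31° = 1470.
Substituting the horizontal relation into the vertical equation gives 1.695 T_right = 1470, so T_right = 867.3 N.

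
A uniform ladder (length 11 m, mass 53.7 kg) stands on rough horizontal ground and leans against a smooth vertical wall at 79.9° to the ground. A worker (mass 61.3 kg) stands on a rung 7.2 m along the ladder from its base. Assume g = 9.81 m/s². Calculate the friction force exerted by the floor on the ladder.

f ≈ 117 N

Torques about the foot: N_wall · 11 sin 79.9° = 53.7×9.81×5.5 cos 79.9° + 61.3×9.81×7.2 cos 79.9° → N_wall = 117.03 N.
ΣF_x = 0: f_floor = N_wall = 117.03 N.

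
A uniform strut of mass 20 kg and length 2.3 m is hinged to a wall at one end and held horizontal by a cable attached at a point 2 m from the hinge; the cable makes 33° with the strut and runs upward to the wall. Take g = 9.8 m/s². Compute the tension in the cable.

T ≈ 207 N

Take torques about the hinge: T sin 33° · 2 = 20×9.8×1.15 = 225.4 N·m.
So T = 225.4 / (0.5446 × 2) = 206.93 N.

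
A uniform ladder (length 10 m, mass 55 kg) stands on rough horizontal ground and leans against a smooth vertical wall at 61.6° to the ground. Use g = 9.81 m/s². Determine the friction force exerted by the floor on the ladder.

f ≈ 146 N

Torques about the foot: N_wall · 10 sin 61.6° = 55×9.81×5 cos 61.6° → N_wall = 145.87 N.
ΣF_x = 0: f_floor = N_wall = 145.87 N.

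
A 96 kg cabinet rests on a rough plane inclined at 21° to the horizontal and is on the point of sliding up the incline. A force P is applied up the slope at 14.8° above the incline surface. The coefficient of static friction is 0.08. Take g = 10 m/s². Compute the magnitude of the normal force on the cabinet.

On the verge of sliding up the incline, friction equals μN and acts down the slope.
Perpendicular: N + P sin 14.8° = W cos 21° = 896.2 N.
Along incline: P cos 14.8° = W sin 21° + μN  with W sin 21° = 344 N.
Solving the pair for P and N: P = 421.1 N, N = 788.7 N (and f = μN = 63.09 N).

N ≈ 789 N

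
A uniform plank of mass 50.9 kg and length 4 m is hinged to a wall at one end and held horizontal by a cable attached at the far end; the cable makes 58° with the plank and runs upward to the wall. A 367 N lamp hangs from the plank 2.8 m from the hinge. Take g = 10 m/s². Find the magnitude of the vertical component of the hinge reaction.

|H_y| ≈ 365 N

Take torques about the hinge: T sin 58° · 4 = 50.9×10×2 + 367×2.8 = 2045.6 N·m.
So T = 2045.6 / (0.8480 × 4) = 603.03 N.
ΣF_y = 0: H_y = (50.9×10 + 367) − T sin 58° = 876 − 511.4 = 364.6 N.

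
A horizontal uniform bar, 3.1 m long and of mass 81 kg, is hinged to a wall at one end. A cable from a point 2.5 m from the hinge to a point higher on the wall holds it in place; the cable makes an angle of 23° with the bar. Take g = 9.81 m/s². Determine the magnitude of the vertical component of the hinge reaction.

|H_y| ≈ 302 N

Take torques about the hinge: T sin 23° · 2.5 = 81×9.81×1.55 = 1231.6 N·m.
So T = 1231.6 / (0.3907 × 2.5) = 1260.9 N.
ΣF_y = 0: H_y = (81×9.81) − T sin 23° = 794.61 − 492.66 = 301.95 N.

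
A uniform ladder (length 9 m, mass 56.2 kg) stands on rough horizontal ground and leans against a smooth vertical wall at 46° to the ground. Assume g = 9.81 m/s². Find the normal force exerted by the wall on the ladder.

N_wall ≈ 266 N

Torques about the foot: N_wall · 9 sin 46° = 56.2×9.81×4.5 cos 46° → N_wall = 266.2 N.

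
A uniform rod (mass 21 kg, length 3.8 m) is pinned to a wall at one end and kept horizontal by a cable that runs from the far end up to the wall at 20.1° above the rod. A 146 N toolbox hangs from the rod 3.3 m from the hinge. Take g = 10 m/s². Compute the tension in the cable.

Take torques about the hinge: T sin 20.1° · 3.8 = 21×10×1.9 + 146×3.3 = 880.8 N·m.
So T = 880.8 / (0.3437 × 3.8) = 674.47 N.

T ≈ 674 N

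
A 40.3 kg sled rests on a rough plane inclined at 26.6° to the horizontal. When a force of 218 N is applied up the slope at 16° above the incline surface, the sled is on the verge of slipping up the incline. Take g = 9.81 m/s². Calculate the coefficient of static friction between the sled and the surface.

μ ≈ 0.111

On the verge of sliding up the incline, friction is at its maximum μN and acts down the slope.
Perpendicular to incline: N = W cos 26.6° − P sin 16° = 353.5 − 60.09 = 293.4 N.
Along incline: P cos 16° − μN = W sin 26.6° → μ = −(W sin 26.6° − P cos 16°) / N = 0.1109.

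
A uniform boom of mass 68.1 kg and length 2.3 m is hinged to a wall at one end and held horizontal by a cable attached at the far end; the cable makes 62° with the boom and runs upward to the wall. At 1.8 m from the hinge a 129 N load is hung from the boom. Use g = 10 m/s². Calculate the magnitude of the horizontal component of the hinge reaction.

H_x ≈ 235 N

Take torques about the hinge: T sin 62° · 2.3 = 68.1×10×1.15 + 129×1.8 = 1015.4 N·m.
So T = 1015.4 / (0.8829 × 2.3) = 499.98 N.
ΣF_x = 0: H_x = T cos 62° = 234.73 N.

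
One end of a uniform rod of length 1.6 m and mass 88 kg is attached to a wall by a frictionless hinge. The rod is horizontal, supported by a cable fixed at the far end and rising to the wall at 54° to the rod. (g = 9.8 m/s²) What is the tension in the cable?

T ≈ 533 N

Take torques about the hinge: T sin 54° · 1.6 = 88×9.8×0.8 = 689.92 N·m.
So T = 689.92 / (0.8090 × 1.6) = 532.99 N.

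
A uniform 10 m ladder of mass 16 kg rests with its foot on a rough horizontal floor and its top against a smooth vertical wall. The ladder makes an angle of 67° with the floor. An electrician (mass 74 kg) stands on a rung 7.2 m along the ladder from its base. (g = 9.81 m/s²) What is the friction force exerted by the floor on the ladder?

f ≈ 255 N

Torques about the foot: N_wall · 10 sin 67° = 16×9.81×5 cos 67° + 74×9.81×7.2 cos 67° → N_wall = 255.18 N.
ΣF_x = 0: f_floor = N_wall = 255.18 N.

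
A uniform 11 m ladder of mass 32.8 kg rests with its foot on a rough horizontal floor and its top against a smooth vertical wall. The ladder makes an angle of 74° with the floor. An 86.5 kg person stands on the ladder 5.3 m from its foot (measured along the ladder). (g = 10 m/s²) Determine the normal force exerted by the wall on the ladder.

N_wall ≈ 167 N

Torques about the foot: N_wall · 11 sin 74° = 32.8×10×5.5 cos 74° + 86.5×10×5.3 cos 74° → N_wall = 166.53 N.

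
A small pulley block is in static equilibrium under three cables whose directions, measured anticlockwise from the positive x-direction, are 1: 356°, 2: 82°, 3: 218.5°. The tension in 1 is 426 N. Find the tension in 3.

Resolve: ΣF_x = 426 cos 356° + T_2 cos 82° + T_3 cos 218.5° = 0.
        ΣF_y = 426 sin 356° + T_2 sin 82° + T_3 sin 218.5° = 0.
The known terms sum to (425, -29.72) N, so 0.1392 T_2 − 0.7826 T_3 = -425 and 0.9903 T_2 − 0.6225 T_3 = 29.72.
Solving simultaneously: T_2 = 418.1 N, T_3 = 617.4 N.

T_3 ≈ 617 N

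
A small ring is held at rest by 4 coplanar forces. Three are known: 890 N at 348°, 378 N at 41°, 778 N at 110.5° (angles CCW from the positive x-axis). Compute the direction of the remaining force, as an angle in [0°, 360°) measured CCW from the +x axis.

θ ≈ 222°

Sum the known components: ΣF_x = 883.4 N, ΣF_y = 791.7 N.
For equilibrium the remaining force must supply (−ΣF_x, −ΣF_y) = (-883.4, -791.7) N.
Magnitude = √((-883.4)² + (-791.7)²) = 1186 N; direction = atan2(-791.7, -883.4) = 221.9°.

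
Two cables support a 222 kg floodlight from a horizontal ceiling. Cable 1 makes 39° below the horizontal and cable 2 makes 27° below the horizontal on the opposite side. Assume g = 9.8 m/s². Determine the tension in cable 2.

T_2 ≈ 1850 N

Weight W = 222 × 9.8 = 2176 N acts straight down.
Horizontal: T_1 cos 39° = T_2 cos 27°  →  T_1 = 1.147 T_2.
Vertical: T_1 sin 39° + T_2 sin 27° = 2176.
Substituting the horizontal relation into the vertical equation gives 1.176 T_2 = 2176, so T_2 = 1851 N.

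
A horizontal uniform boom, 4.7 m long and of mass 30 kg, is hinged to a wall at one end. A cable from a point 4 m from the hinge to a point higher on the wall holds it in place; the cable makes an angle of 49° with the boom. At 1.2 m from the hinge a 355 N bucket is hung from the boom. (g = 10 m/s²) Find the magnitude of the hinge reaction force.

Take torques about the hinge: T sin 49° · 4 = 30×10×2.35 + 355×1.2 = 1131 N·m.
So T = 1131 / (0.7547 × 4) = 374.65 N.
ΣF_x = 0: H_x = T cos 49° = 245.79 N.
ΣF_y = 0: H_y = (30×10 + 355) − T sin 49° = 655 − 282.75 = 372.25 N.
|H| = √(H_x² + H_y²) = √((245.79)² + (372.25)²) = 446.08 N.

|H| ≈ 446 N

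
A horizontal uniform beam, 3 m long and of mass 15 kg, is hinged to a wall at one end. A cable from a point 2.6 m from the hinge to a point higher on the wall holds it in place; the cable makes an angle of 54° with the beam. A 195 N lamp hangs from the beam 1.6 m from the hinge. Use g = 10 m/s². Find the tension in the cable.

Take torques about the hinge: T sin 54° · 2.6 = 15×10×1.5 + 195×1.6 = 537 N·m.
So T = 537 / (0.8090 × 2.6) = 255.3 N.

T ≈ 255 N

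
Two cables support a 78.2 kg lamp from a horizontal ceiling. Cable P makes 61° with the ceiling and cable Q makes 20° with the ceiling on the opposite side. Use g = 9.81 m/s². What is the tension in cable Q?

Weight W = 78.2 × 9.81 = 767.1 N acts straight down.
Horizontal: T_P cos 61° = T_Q cos 20°  →  T_P = 1.938 T_Q.
Vertical: T_P sin 61° + T_Q sin 20° = 767.1.
Substituting the horizontal relation into the vertical equation gives 2.037 T_Q = 767.1, so T_Q = 376.6 N.

T_Q ≈ 377 N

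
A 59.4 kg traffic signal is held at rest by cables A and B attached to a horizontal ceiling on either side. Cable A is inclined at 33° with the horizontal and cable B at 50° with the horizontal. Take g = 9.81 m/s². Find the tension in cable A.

T_A ≈ 377 N

Weight W = 59.4 × 9.81 = 582.7 N acts straight down.
Horizontal: T_A cos 33° = T_B cos 50°  →  T_B = 1.305 T_A.
Vertical: T_A sin 33° + T_B sin 50° = 582.7.
Substituting the horizontal relation into the vertical equation gives 1.544 T_A = 582.7, so T_A = 377.4 N.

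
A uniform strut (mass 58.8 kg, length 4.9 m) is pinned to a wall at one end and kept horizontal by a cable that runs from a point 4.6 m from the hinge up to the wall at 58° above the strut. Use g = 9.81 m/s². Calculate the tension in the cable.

T ≈ 362 N

Take torques about the hinge: T sin 58° · 4.6 = 58.8×9.81×2.45 = 1413.2 N·m.
So T = 1413.2 / (0.8480 × 4.6) = 362.27 N.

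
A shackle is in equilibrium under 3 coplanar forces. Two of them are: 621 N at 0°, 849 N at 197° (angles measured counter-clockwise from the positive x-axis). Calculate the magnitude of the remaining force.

Sum the known components: ΣF_x = -190.9 N, ΣF_y = -248.2 N.
For equilibrium the remaining force must supply (−ΣF_x, −ΣF_y) = (190.9, 248.2) N.
Magnitude = √((190.9)² + (248.2)²) = 313.1 N; direction = atan2(248.2, 190.9) = 52.4°.

F ≈ 313 N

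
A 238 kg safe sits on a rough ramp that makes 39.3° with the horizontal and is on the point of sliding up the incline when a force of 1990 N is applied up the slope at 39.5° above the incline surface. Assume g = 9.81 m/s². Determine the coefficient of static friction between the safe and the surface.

μ ≈ 0.105

On the verge of sliding up the incline, friction is at its maximum μN and acts down the slope.
Perpendicular to incline: N = W cos 39.3° − P sin 39.5° = 1807 − 1266 = 541 N.
Along incline: P cos 39.5° − μN = W sin 39.3° → μ = −(W sin 39.3° − P cos 39.5°) / N = 0.1049.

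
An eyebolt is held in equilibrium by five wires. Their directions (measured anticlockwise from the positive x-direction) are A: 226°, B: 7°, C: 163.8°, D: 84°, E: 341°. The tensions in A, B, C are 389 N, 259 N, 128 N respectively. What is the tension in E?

T_E ≈ 116 N

Resolve: ΣF_x = 389 cos 226° + 259 cos 7° + 128 cos 163.8° + T_D cos 84° + T_E cos 341° = 0.
        ΣF_y = 389 sin 226° + 259 sin 7° + 128 sin 163.8° + T_D sin 84° + T_E sin 341° = 0.
The known terms sum to (-136.1, -212.5) N, so 0.1045 T_D + 0.9455 T_E = 136.1 and 0.9945 T_D − 0.3256 T_E = 212.5.
Solving simultaneously: T_D = 251.7 N, T_E = 116.1 N.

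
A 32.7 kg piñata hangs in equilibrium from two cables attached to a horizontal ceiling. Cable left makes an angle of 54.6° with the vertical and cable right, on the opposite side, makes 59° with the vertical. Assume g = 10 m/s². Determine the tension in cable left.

Angles from the horizontal: cable left is 90° − 54.6° = 35.4°, cable right is 90° − 59° = 31°.
Weight W = 32.7 × 10 = 327 N acts straight down.
Horizontal: T_left cos 35.4° = T_right cos 31°  →  T_right = 0.951 T_left.
Vertical: T_left sin 35.4° + T_right sin 31° = 327.
Substituting the horizontal relation into the vertical equation gives 1.069 T_left = 327, so T_left = 305.9 N.

T_left ≈ 306 N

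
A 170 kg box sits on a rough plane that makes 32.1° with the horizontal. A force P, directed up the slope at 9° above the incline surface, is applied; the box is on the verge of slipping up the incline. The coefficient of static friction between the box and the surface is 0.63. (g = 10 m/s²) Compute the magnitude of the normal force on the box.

N ≈ 1180 N

On the verge of sliding up the incline, friction equals μN and acts down the slope.
Perpendicular: N + P sin 9° = W cos 32.1° = 1440 N.
Along incline: P cos 9° = W sin 32.1° + μN  with W sin 32.1° = 903.4 N.
Solving the pair for P and N: P = 1667 N, N = 1179 N (and f = μN = 743 N).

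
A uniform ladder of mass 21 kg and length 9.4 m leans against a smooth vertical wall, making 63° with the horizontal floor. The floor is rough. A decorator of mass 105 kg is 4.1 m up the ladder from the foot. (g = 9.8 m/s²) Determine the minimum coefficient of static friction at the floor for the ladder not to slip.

ΣF_y = 0: N_floor = 21×9.8 + 105×9.8 = 1234.8 N.
Torques about the foot: N_wall · 9.4 sin 63° = 21×9.8×4.7 cos 63° + 105×9.8×4.1 cos 63° → N_wall = 281.11 N.
ΣF_x = 0: f_floor = N_wall = 281.11 N.
μ_min = f_floor / N_floor = 281.11 / 1234.8 = 0.2277.

μ_min ≈ 0.228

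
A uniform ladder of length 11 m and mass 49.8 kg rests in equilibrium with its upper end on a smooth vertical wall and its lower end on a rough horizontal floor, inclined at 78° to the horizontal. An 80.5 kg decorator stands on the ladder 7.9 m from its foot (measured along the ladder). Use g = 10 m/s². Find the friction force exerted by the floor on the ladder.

f ≈ 176 N

Torques about the foot: N_wall · 11 sin 78° = 49.8×10×5.5 cos 78° + 80.5×10×7.9 cos 78° → N_wall = 175.81 N.
ΣF_x = 0: f_floor = N_wall = 175.81 N.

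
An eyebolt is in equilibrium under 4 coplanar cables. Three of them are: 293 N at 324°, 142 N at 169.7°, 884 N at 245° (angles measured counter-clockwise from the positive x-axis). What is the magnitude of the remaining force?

F ≈ 987 N

Sum the known components: ΣF_x = -276.3 N, ΣF_y = -948 N.
For equilibrium the remaining force must supply (−ΣF_x, −ΣF_y) = (276.3, 948) N.
Magnitude = √((276.3)² + (948)²) = 987.4 N; direction = atan2(948, 276.3) = 73.8°.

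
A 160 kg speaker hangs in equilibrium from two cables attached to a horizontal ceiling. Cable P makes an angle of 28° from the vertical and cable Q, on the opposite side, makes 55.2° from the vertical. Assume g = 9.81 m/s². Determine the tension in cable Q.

Angles from the horizontal: cable P is 90° − 28° = 62°, cable Q is 90° − 55.2° = 34.8°.
Weight W = 160 × 9.81 = 1570 N acts straight down.
Horizontal: T_P cos 62° = T_Q cos 34.8°  →  T_P = 1.749 T_Q.
Vertical: T_P sin 62° + T_Q sin 34.8° = 1570.
Substituting the horizontal relation into the vertical equation gives 2.115 T_Q = 1570, so T_Q = 742.1 N.

T_Q ≈ 742 N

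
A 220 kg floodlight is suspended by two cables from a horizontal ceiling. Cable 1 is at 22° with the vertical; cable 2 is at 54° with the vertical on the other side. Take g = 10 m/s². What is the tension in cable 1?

T_1 ≈ 1830 N

Angles from the horizontal: cable 1 is 90° − 22° = 68°, cable 2 is 90° − 54° = 36°.
Weight W = 220 × 10 = 2200 N acts straight down.
Horizontal: T_1 cos 68° = T_2 cos 36°  →  T_2 = 0.463 T_1.
Vertical: T_1 sin 68° + T_2 sin 36° = 2200.
Substituting the horizontal relation into the vertical equation gives 1.199 T_1 = 2200, so T_1 = 1834 N.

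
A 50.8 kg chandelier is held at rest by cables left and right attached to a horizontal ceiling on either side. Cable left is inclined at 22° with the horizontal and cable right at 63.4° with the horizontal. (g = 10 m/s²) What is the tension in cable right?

T_right ≈ 473 N

Weight W = 50.8 × 10 = 508 N acts straight down.
Horizontal: T_left cos 22° = T_right cos 63.4°  →  T_left = 0.4829 T_right.
Vertical: T_left sin 22° + T_right sin 63.4° = 508.
Substituting the horizontal relation into the vertical equation gives 1.075 T_right = 508, so T_right = 472.5 N.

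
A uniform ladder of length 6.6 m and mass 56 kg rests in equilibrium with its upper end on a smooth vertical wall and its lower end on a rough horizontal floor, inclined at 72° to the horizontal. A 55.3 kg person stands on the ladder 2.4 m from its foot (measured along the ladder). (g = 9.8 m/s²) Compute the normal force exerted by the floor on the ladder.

N_floor ≈ 1090 N

ΣF_y = 0: N_floor = 56×9.8 + 55.3×9.8 = 1090.7 N.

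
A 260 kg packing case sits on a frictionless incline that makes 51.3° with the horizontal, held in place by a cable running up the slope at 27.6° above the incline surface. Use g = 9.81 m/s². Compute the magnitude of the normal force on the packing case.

N ≈ 554 N

Take axes along and perpendicular to the incline. Weight components: W sin 51.3° = 1991 N down-slope, W cos 51.3° = 1595 N into the surface.
Along incline: T cos 27.6° = W sin 51.3° → T = 2246 N.
Perpendicular: N = W cos 51.3° − T sin 27.6° = 554.1 N.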